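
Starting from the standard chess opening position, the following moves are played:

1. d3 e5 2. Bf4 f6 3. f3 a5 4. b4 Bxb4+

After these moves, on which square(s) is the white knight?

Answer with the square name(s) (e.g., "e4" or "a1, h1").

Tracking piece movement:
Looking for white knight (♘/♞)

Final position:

  a b c d e f g h
  ─────────────────
8│♜ ♞ ♝ ♛ ♚ · ♞ ♜│8
7│· ♟ ♟ ♟ · · ♟ ♟│7
6│· · · · · ♟ · ·│6
5│♟ · · · ♟ · · ·│5
4│· ♝ · · · ♗ · ·│4
3│· · · ♙ · ♙ · ·│3
2│♙ · ♙ · ♙ · ♙ ♙│2
1│♖ ♘ · ♕ ♔ ♗ ♘ ♖│1
  ─────────────────
  a b c d e f g h


b1, g1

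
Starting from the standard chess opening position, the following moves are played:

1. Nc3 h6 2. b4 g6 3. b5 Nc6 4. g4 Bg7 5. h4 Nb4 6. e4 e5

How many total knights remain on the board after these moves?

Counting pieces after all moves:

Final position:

  a b c d e f g h
  ─────────────────
8│♜ · ♝ ♛ ♚ · ♞ ♜│8
7│♟ ♟ ♟ ♟ · ♟ ♝ ·│7
6│· · · · · · ♟ ♟│6
5│· ♙ · · ♟ · · ·│5
4│· ♞ · · ♙ · ♙ ♙│4
3│· · ♘ · · · · ·│3
2│♙ · ♙ ♙ · ♙ · ·│2
1│♖ · ♗ ♕ ♔ ♗ ♘ ♖│1
  ─────────────────
  a b c d e f g h


4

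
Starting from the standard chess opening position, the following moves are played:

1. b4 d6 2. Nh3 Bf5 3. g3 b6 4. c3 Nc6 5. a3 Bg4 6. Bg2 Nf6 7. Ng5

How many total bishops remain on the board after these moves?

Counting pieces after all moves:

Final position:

  a b c d e f g h
  ─────────────────
8│♜ · · ♛ ♚ ♝ · ♜│8
7│♟ · ♟ · ♟ ♟ ♟ ♟│7
6│· ♟ ♞ ♟ · ♞ · ·│6
5│· · · · · · ♘ ·│5
4│· ♙ · · · · ♝ ·│4
3│♙ · ♙ · · · ♙ ·│3
2│· · · ♙ ♙ ♙ ♗ ♙│2
1│♖ ♘ ♗ ♕ ♔ · · ♖│1
  ─────────────────
  a b c d e f g h


4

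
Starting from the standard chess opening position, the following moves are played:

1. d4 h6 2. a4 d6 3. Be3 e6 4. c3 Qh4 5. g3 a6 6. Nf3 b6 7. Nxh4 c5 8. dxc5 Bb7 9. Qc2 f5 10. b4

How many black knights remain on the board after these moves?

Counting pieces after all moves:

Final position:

  a b c d e f g h
  ─────────────────
8│♜ ♞ · · ♚ ♝ ♞ ♜│8
7│· ♝ · · · · ♟ ·│7
6│♟ ♟ · ♟ ♟ · · ♟│6
5│· · ♙ · · ♟ · ·│5
4│♙ ♙ · · · · · ♘│4
3│· · ♙ · ♗ · ♙ ·│3
2│· · ♕ · ♙ ♙ · ♙│2
1│♖ ♘ · · ♔ ♗ · ♖│1
  ─────────────────
  a b c d e f g h


2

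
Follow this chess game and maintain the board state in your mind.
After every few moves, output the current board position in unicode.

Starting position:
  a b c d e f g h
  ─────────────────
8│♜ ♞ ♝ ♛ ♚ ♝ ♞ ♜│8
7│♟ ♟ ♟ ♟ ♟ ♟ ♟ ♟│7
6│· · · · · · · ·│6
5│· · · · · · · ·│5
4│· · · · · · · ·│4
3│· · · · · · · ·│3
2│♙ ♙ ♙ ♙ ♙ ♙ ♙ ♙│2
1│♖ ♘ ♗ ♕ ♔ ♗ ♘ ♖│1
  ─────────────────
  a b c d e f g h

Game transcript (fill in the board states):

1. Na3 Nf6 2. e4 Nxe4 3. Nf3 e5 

  a b c d e f g h
  ─────────────────
8│♜ ♞ ♝ ♛ ♚ ♝ · ♜│8
7│♟ ♟ ♟ ♟ · ♟ ♟ ♟│7
6│· · · · · · · ·│6
5│· · · · ♟ · · ·│5
4│· · · · ♞ · · ·│4
3│♘ · · · · ♘ · ·│3
2│♙ ♙ ♙ ♙ · ♙ ♙ ♙│2
1│♖ · ♗ ♕ ♔ ♗ · ♖│1
  ─────────────────
  a b c d e f g h

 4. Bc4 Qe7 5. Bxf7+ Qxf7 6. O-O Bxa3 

  a b c d e f g h
  ─────────────────
8│♜ ♞ ♝ · ♚ · · ♜│8
7│♟ ♟ ♟ ♟ · ♛ ♟ ♟│7
6│· · · · · · · ·│6
5│· · · · ♟ · · ·│5
4│· · · · ♞ · · ·│4
3│♝ · · · · ♘ · ·│3
2│♙ ♙ ♙ ♙ · ♙ ♙ ♙│2
1│♖ · ♗ ♕ · ♖ ♔ ·│1
  ─────────────────
  a b c d e f g h

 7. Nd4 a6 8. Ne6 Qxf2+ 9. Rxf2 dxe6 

  a b c d e f g h
  ─────────────────
8│♜ ♞ ♝ · ♚ · · ♜│8
7│· ♟ ♟ · · · ♟ ♟│7
6│♟ · · · ♟ · · ·│6
5│· · · · ♟ · · ·│5
4│· · · · ♞ · · ·│4
3│♝ · · · · · · ·│3
2│♙ ♙ ♙ ♙ · ♖ ♙ ♙│2
1│♖ · ♗ ♕ · · ♔ ·│1
  ─────────────────
  a b c d e f g h

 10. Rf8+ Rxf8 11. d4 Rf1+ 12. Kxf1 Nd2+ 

  a b c d e f g h
  ─────────────────
8│♜ ♞ ♝ · ♚ · · ·│8
7│· ♟ ♟ · · · ♟ ♟│7
6│♟ · · · ♟ · · ·│6
5│· · · · ♟ · · ·│5
4│· · · ♙ · · · ·│4
3│♝ · · · · · · ·│3
2│♙ ♙ ♙ ♞ · · ♙ ♙│2
1│♖ · ♗ ♕ · ♔ · ·│1
  ─────────────────
  a b c d e f g h



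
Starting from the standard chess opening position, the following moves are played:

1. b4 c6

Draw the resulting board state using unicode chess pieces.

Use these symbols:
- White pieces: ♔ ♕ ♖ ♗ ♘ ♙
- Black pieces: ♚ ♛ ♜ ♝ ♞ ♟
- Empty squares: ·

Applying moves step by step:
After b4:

♜ ♞ ♝ ♛ ♚ ♝ ♞ ♜
♟ ♟ ♟ ♟ ♟ ♟ ♟ ♟
· · · · · · · ·
· · · · · · · ·
· ♙ · · · · · ·
· · · · · · · ·
♙ · ♙ ♙ ♙ ♙ ♙ ♙
♖ ♘ ♗ ♕ ♔ ♗ ♘ ♖


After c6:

♜ ♞ ♝ ♛ ♚ ♝ ♞ ♜
♟ ♟ · ♟ ♟ ♟ ♟ ♟
· · ♟ · · · · ·
· · · · · · · ·
· ♙ · · · · · ·
· · · · · · · ·
♙ · ♙ ♙ ♙ ♙ ♙ ♙
♖ ♘ ♗ ♕ ♔ ♗ ♘ ♖



  a b c d e f g h
  ─────────────────
8│♜ ♞ ♝ ♛ ♚ ♝ ♞ ♜│8
7│♟ ♟ · ♟ ♟ ♟ ♟ ♟│7
6│· · ♟ · · · · ·│6
5│· · · · · · · ·│5
4│· ♙ · · · · · ·│4
3│· · · · · · · ·│3
2│♙ · ♙ ♙ ♙ ♙ ♙ ♙│2
1│♖ ♘ ♗ ♕ ♔ ♗ ♘ ♖│1
  ─────────────────
  a b c d e f g h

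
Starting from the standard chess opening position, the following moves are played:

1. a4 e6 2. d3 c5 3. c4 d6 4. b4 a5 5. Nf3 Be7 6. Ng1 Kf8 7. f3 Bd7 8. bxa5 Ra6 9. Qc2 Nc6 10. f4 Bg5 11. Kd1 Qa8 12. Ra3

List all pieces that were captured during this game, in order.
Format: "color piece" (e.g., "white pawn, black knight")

Tracking captures:
  bxa5: captured black pawn

black pawn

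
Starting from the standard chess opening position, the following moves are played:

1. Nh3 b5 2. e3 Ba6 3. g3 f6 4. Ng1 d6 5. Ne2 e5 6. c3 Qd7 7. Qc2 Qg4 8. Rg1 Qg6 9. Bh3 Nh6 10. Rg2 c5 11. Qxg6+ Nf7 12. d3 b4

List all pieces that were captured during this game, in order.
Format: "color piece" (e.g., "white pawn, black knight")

Tracking captures:
  Qxg6+: captured black queen

black queen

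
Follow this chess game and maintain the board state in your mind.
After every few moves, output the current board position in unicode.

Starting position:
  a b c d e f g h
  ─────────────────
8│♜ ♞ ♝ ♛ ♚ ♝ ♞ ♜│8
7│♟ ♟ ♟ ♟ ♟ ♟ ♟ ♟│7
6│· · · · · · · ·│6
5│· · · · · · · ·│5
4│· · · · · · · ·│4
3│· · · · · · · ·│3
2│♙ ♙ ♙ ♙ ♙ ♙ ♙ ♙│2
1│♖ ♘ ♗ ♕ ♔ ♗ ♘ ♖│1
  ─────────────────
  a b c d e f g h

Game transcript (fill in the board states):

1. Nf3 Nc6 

  a b c d e f g h
  ─────────────────
8│♜ · ♝ ♛ ♚ ♝ ♞ ♜│8
7│♟ ♟ ♟ ♟ ♟ ♟ ♟ ♟│7
6│· · ♞ · · · · ·│6
5│· · · · · · · ·│5
4│· · · · · · · ·│4
3│· · · · · ♘ · ·│3
2│♙ ♙ ♙ ♙ ♙ ♙ ♙ ♙│2
1│♖ ♘ ♗ ♕ ♔ ♗ · ♖│1
  ─────────────────
  a b c d e f g h

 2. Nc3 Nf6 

  a b c d e f g h
  ─────────────────
8│♜ · ♝ ♛ ♚ ♝ · ♜│8
7│♟ ♟ ♟ ♟ ♟ ♟ ♟ ♟│7
6│· · ♞ · · ♞ · ·│6
5│· · · · · · · ·│5
4│· · · · · · · ·│4
3│· · ♘ · · ♘ · ·│3
2│♙ ♙ ♙ ♙ ♙ ♙ ♙ ♙│2
1│♖ · ♗ ♕ ♔ ♗ · ♖│1
  ─────────────────
  a b c d e f g h

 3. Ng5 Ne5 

  a b c d e f g h
  ─────────────────
8│♜ · ♝ ♛ ♚ ♝ · ♜│8
7│♟ ♟ ♟ ♟ ♟ ♟ ♟ ♟│7
6│· · · · · ♞ · ·│6
5│· · · · ♞ · ♘ ·│5
4│· · · · · · · ·│4
3│· · ♘ · · · · ·│3
2│♙ ♙ ♙ ♙ ♙ ♙ ♙ ♙│2
1│♖ · ♗ ♕ ♔ ♗ · ♖│1
  ─────────────────
  a b c d e f g h

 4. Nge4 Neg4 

  a b c d e f g h
  ─────────────────
8│♜ · ♝ ♛ ♚ ♝ · ♜│8
7│♟ ♟ ♟ ♟ ♟ ♟ ♟ ♟│7
6│· · · · · ♞ · ·│6
5│· · · · · · · ·│5
4│· · · · ♘ · ♞ ·│4
3│· · ♘ · · · · ·│3
2│♙ ♙ ♙ ♙ ♙ ♙ ♙ ♙│2
1│♖ · ♗ ♕ ♔ ♗ · ♖│1
  ─────────────────
  a b c d e f g h

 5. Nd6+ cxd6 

  a b c d e f g h
  ─────────────────
8│♜ · ♝ ♛ ♚ ♝ · ♜│8
7│♟ ♟ · ♟ ♟ ♟ ♟ ♟│7
6│· · · ♟ · ♞ · ·│6
5│· · · · · · · ·│5
4│· · · · · · ♞ ·│4
3│· · ♘ · · · · ·│3
2│♙ ♙ ♙ ♙ ♙ ♙ ♙ ♙│2
1│♖ · ♗ ♕ ♔ ♗ · ♖│1
  ─────────────────
  a b c d e f g h



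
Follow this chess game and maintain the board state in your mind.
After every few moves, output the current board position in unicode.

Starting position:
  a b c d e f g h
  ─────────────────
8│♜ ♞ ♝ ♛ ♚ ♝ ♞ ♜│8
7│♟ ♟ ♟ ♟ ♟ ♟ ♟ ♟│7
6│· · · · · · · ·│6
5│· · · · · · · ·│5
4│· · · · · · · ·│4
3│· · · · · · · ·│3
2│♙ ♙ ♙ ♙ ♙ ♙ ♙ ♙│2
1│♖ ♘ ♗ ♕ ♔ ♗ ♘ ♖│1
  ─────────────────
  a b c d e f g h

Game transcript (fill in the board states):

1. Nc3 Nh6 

  a b c d e f g h
  ─────────────────
8│♜ ♞ ♝ ♛ ♚ ♝ · ♜│8
7│♟ ♟ ♟ ♟ ♟ ♟ ♟ ♟│7
6│· · · · · · · ♞│6
5│· · · · · · · ·│5
4│· · · · · · · ·│4
3│· · ♘ · · · · ·│3
2│♙ ♙ ♙ ♙ ♙ ♙ ♙ ♙│2
1│♖ · ♗ ♕ ♔ ♗ ♘ ♖│1
  ─────────────────
  a b c d e f g h

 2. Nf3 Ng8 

  a b c d e f g h
  ─────────────────
8│♜ ♞ ♝ ♛ ♚ ♝ ♞ ♜│8
7│♟ ♟ ♟ ♟ ♟ ♟ ♟ ♟│7
6│· · · · · · · ·│6
5│· · · · · · · ·│5
4│· · · · · · · ·│4
3│· · ♘ · · ♘ · ·│3
2│♙ ♙ ♙ ♙ ♙ ♙ ♙ ♙│2
1│♖ · ♗ ♕ ♔ ♗ · ♖│1
  ─────────────────
  a b c d e f g h

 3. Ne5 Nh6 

  a b c d e f g h
  ─────────────────
8│♜ ♞ ♝ ♛ ♚ ♝ · ♜│8
7│♟ ♟ ♟ ♟ ♟ ♟ ♟ ♟│7
6│· · · · · · · ♞│6
5│· · · · ♘ · · ·│5
4│· · · · · · · ·│4
3│· · ♘ · · · · ·│3
2│♙ ♙ ♙ ♙ ♙ ♙ ♙ ♙│2
1│♖ · ♗ ♕ ♔ ♗ · ♖│1
  ─────────────────
  a b c d e f g h



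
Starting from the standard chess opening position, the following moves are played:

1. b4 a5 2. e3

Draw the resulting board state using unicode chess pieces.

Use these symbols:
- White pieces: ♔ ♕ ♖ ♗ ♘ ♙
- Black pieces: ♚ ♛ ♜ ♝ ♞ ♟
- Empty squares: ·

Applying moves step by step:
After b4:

♜ ♞ ♝ ♛ ♚ ♝ ♞ ♜
♟ ♟ ♟ ♟ ♟ ♟ ♟ ♟
· · · · · · · ·
· · · · · · · ·
· ♙ · · · · · ·
· · · · · · · ·
♙ · ♙ ♙ ♙ ♙ ♙ ♙
♖ ♘ ♗ ♕ ♔ ♗ ♘ ♖


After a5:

♜ ♞ ♝ ♛ ♚ ♝ ♞ ♜
· ♟ ♟ ♟ ♟ ♟ ♟ ♟
· · · · · · · ·
♟ · · · · · · ·
· ♙ · · · · · ·
· · · · · · · ·
♙ · ♙ ♙ ♙ ♙ ♙ ♙
♖ ♘ ♗ ♕ ♔ ♗ ♘ ♖


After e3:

♜ ♞ ♝ ♛ ♚ ♝ ♞ ♜
· ♟ ♟ ♟ ♟ ♟ ♟ ♟
· · · · · · · ·
♟ · · · · · · ·
· ♙ · · · · · ·
· · · · ♙ · · ·
♙ · ♙ ♙ · ♙ ♙ ♙
♖ ♘ ♗ ♕ ♔ ♗ ♘ ♖



  a b c d e f g h
  ─────────────────
8│♜ ♞ ♝ ♛ ♚ ♝ ♞ ♜│8
7│· ♟ ♟ ♟ ♟ ♟ ♟ ♟│7
6│· · · · · · · ·│6
5│♟ · · · · · · ·│5
4│· ♙ · · · · · ·│4
3│· · · · ♙ · · ·│3
2│♙ · ♙ ♙ · ♙ ♙ ♙│2
1│♖ ♘ ♗ ♕ ♔ ♗ ♘ ♖│1
  ─────────────────
  a b c d e f g h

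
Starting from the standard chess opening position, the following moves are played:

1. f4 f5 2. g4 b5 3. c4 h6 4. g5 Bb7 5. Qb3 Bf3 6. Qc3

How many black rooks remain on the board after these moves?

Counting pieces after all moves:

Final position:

  a b c d e f g h
  ─────────────────
8│♜ ♞ · ♛ ♚ ♝ ♞ ♜│8
7│♟ · ♟ ♟ ♟ · ♟ ·│7
6│· · · · · · · ♟│6
5│· ♟ · · · ♟ ♙ ·│5
4│· · ♙ · · ♙ · ·│4
3│· · ♕ · · ♝ · ·│3
2│♙ ♙ · ♙ ♙ · · ♙│2
1│♖ ♘ ♗ · ♔ ♗ ♘ ♖│1
  ─────────────────
  a b c d e f g h


2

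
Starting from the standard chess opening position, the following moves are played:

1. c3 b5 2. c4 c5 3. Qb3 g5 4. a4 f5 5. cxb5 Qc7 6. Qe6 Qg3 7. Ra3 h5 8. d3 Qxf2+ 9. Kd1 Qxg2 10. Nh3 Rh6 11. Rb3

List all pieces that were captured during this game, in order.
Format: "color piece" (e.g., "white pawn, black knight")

Tracking captures:
  cxb5: captured black pawn
  Qxf2+: captured white pawn
  Qxg2: captured white pawn

black pawn, white pawn, white pawn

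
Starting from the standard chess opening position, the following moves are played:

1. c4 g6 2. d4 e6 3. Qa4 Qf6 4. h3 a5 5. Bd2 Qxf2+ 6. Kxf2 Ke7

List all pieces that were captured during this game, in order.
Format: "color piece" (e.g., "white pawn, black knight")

Tracking captures:
  Qxf2+: captured white pawn
  Kxf2: captured black queen

white pawn, black queen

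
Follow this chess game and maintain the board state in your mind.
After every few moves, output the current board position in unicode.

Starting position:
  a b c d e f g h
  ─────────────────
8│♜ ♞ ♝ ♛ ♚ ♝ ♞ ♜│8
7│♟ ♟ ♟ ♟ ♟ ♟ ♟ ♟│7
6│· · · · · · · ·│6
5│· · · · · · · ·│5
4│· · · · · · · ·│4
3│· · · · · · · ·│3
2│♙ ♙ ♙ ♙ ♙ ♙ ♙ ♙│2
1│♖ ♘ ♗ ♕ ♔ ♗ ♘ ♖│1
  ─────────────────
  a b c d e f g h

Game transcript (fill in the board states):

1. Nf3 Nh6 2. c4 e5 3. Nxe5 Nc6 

  a b c d e f g h
  ─────────────────
8│♜ · ♝ ♛ ♚ ♝ · ♜│8
7│♟ ♟ ♟ ♟ · ♟ ♟ ♟│7
6│· · ♞ · · · · ♞│6
5│· · · · ♘ · · ·│5
4│· · ♙ · · · · ·│4
3│· · · · · · · ·│3
2│♙ ♙ · ♙ ♙ ♙ ♙ ♙│2
1│♖ ♘ ♗ ♕ ♔ ♗ · ♖│1
  ─────────────────
  a b c d e f g h

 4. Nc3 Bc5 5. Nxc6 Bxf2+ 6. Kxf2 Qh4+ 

  a b c d e f g h
  ─────────────────
8│♜ · ♝ · ♚ · · ♜│8
7│♟ ♟ ♟ ♟ · ♟ ♟ ♟│7
6│· · ♘ · · · · ♞│6
5│· · · · · · · ·│5
4│· · ♙ · · · · ♛│4
3│· · ♘ · · · · ·│3
2│♙ ♙ · ♙ ♙ ♔ ♙ ♙│2
1│♖ · ♗ ♕ · ♗ · ♖│1
  ─────────────────
  a b c d e f g h

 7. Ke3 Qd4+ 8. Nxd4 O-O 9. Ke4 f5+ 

  a b c d e f g h
  ─────────────────
8│♜ · ♝ · · ♜ ♚ ·│8
7│♟ ♟ ♟ ♟ · · ♟ ♟│7
6│· · · · · · · ♞│6
5│· · · · · ♟ · ·│5
4│· · ♙ ♘ ♔ · · ·│4
3│· · ♘ · · · · ·│3
2│♙ ♙ · ♙ ♙ · ♙ ♙│2
1│♖ · ♗ ♕ · ♗ · ♖│1
  ─────────────────
  a b c d e f g h

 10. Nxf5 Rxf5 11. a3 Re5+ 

  a b c d e f g h
  ─────────────────
8│♜ · ♝ · · · ♚ ·│8
7│♟ ♟ ♟ ♟ · · ♟ ♟│7
6│· · · · · · · ♞│6
5│· · · · ♜ · · ·│5
4│· · ♙ · ♔ · · ·│4
3│♙ · ♘ · · · · ·│3
2│· ♙ · ♙ ♙ · ♙ ♙│2
1│♖ · ♗ ♕ · ♗ · ♖│1
  ─────────────────
  a b c d e f g h


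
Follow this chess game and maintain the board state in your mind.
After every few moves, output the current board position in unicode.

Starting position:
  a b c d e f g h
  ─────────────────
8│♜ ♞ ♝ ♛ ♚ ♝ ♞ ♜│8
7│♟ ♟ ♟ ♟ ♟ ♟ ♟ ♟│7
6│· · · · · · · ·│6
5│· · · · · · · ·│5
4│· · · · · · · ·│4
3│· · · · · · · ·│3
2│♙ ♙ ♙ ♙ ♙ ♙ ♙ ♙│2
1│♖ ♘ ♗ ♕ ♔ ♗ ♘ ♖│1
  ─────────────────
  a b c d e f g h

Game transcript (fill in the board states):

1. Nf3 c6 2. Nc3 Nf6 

  a b c d e f g h
  ─────────────────
8│♜ ♞ ♝ ♛ ♚ ♝ · ♜│8
7│♟ ♟ · ♟ ♟ ♟ ♟ ♟│7
6│· · ♟ · · ♞ · ·│6
5│· · · · · · · ·│5
4│· · · · · · · ·│4
3│· · ♘ · · ♘ · ·│3
2│♙ ♙ ♙ ♙ ♙ ♙ ♙ ♙│2
1│♖ · ♗ ♕ ♔ ♗ · ♖│1
  ─────────────────
  a b c d e f g h

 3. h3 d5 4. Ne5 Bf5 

  a b c d e f g h
  ─────────────────
8│♜ ♞ · ♛ ♚ ♝ · ♜│8
7│♟ ♟ · · ♟ ♟ ♟ ♟│7
6│· · ♟ · · ♞ · ·│6
5│· · · ♟ ♘ ♝ · ·│5
4│· · · · · · · ·│4
3│· · ♘ · · · · ♙│3
2│♙ ♙ ♙ ♙ ♙ ♙ ♙ ·│2
1│♖ · ♗ ♕ ♔ ♗ · ♖│1
  ─────────────────
  a b c d e f g h

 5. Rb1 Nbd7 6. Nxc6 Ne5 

  a b c d e f g h
  ─────────────────
8│♜ · · ♛ ♚ ♝ · ♜│8
7│♟ ♟ · · ♟ ♟ ♟ ♟│7
6│· · ♘ · · ♞ · ·│6
5│· · · ♟ ♞ ♝ · ·│5
4│· · · · · · · ·│4
3│· · ♘ · · · · ♙│3
2│♙ ♙ ♙ ♙ ♙ ♙ ♙ ·│2
1│· ♖ ♗ ♕ ♔ ♗ · ♖│1
  ─────────────────
  a b c d e f g h

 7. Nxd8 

  a b c d e f g h
  ─────────────────
8│♜ · · ♘ ♚ ♝ · ♜│8
7│♟ ♟ · · ♟ ♟ ♟ ♟│7
6│· · · · · ♞ · ·│6
5│· · · ♟ ♞ ♝ · ·│5
4│· · · · · · · ·│4
3│· · ♘ · · · · ♙│3
2│♙ ♙ ♙ ♙ ♙ ♙ ♙ ·│2
1│· ♖ ♗ ♕ ♔ ♗ · ♖│1
  ─────────────────
  a b c d e f g h


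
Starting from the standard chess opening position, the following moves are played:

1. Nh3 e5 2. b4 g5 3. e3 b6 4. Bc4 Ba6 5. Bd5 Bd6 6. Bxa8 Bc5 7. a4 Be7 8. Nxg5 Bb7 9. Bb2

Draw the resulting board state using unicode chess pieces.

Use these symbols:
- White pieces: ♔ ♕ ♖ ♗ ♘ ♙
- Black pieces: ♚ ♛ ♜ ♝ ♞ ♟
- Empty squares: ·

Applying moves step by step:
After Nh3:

♜ ♞ ♝ ♛ ♚ ♝ ♞ ♜
♟ ♟ ♟ ♟ ♟ ♟ ♟ ♟
· · · · · · · ·
· · · · · · · ·
· · · · · · · ·
· · · · · · · ♘
♙ ♙ ♙ ♙ ♙ ♙ ♙ ♙
♖ ♘ ♗ ♕ ♔ ♗ · ♖


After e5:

♜ ♞ ♝ ♛ ♚ ♝ ♞ ♜
♟ ♟ ♟ ♟ · ♟ ♟ ♟
· · · · · · · ·
· · · · ♟ · · ·
· · · · · · · ·
· · · · · · · ♘
♙ ♙ ♙ ♙ ♙ ♙ ♙ ♙
♖ ♘ ♗ ♕ ♔ ♗ · ♖


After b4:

♜ ♞ ♝ ♛ ♚ ♝ ♞ ♜
♟ ♟ ♟ ♟ · ♟ ♟ ♟
· · · · · · · ·
· · · · ♟ · · ·
· ♙ · · · · · ·
· · · · · · · ♘
♙ · ♙ ♙ ♙ ♙ ♙ ♙
♖ ♘ ♗ ♕ ♔ ♗ · ♖


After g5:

♜ ♞ ♝ ♛ ♚ ♝ ♞ ♜
♟ ♟ ♟ ♟ · ♟ · ♟
· · · · · · · ·
· · · · ♟ · ♟ ·
· ♙ · · · · · ·
· · · · · · · ♘
♙ · ♙ ♙ ♙ ♙ ♙ ♙
♖ ♘ ♗ ♕ ♔ ♗ · ♖


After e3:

♜ ♞ ♝ ♛ ♚ ♝ ♞ ♜
♟ ♟ ♟ ♟ · ♟ · ♟
· · · · · · · ·
· · · · ♟ · ♟ ·
· ♙ · · · · · ·
· · · · ♙ · · ♘
♙ · ♙ ♙ · ♙ ♙ ♙
♖ ♘ ♗ ♕ ♔ ♗ · ♖


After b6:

♜ ♞ ♝ ♛ ♚ ♝ ♞ ♜
♟ · ♟ ♟ · ♟ · ♟
· ♟ · · · · · ·
· · · · ♟ · ♟ ·
· ♙ · · · · · ·
· · · · ♙ · · ♘
♙ · ♙ ♙ · ♙ ♙ ♙
♖ ♘ ♗ ♕ ♔ ♗ · ♖


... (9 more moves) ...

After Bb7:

♗ ♞ · ♛ ♚ · ♞ ♜
♟ ♝ ♟ ♟ ♝ ♟ · ♟
· ♟ · · · · · ·
· · · · ♟ · ♘ ·
♙ ♙ · · · · · ·
· · · · ♙ · · ·
· · ♙ ♙ · ♙ ♙ ♙
♖ ♘ ♗ ♕ ♔ · · ♖


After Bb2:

♗ ♞ · ♛ ♚ · ♞ ♜
♟ ♝ ♟ ♟ ♝ ♟ · ♟
· ♟ · · · · · ·
· · · · ♟ · ♘ ·
♙ ♙ · · · · · ·
· · · · ♙ · · ·
· ♗ ♙ ♙ · ♙ ♙ ♙
♖ ♘ · ♕ ♔ · · ♖



  a b c d e f g h
  ─────────────────
8│♗ ♞ · ♛ ♚ · ♞ ♜│8
7│♟ ♝ ♟ ♟ ♝ ♟ · ♟│7
6│· ♟ · · · · · ·│6
5│· · · · ♟ · ♘ ·│5
4│♙ ♙ · · · · · ·│4
3│· · · · ♙ · · ·│3
2│· ♗ ♙ ♙ · ♙ ♙ ♙│2
1│♖ ♘ · ♕ ♔ · · ♖│1
  ─────────────────
  a b c d e f g h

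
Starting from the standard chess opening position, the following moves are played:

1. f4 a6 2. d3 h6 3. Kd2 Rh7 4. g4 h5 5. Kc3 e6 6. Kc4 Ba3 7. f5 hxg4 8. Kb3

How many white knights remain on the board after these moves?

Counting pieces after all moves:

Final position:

  a b c d e f g h
  ─────────────────
8│♜ ♞ ♝ ♛ ♚ · ♞ ·│8
7│· ♟ ♟ ♟ · ♟ ♟ ♜│7
6│♟ · · · ♟ · · ·│6
5│· · · · · ♙ · ·│5
4│· · · · · · ♟ ·│4
3│♝ ♔ · ♙ · · · ·│3
2│♙ ♙ ♙ · ♙ · · ♙│2
1│♖ ♘ ♗ ♕ · ♗ ♘ ♖│1
  ─────────────────
  a b c d e f g h


2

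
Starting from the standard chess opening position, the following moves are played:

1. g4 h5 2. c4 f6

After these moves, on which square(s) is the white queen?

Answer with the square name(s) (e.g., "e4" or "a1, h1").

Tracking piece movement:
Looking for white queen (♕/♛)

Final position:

  a b c d e f g h
  ─────────────────
8│♜ ♞ ♝ ♛ ♚ ♝ ♞ ♜│8
7│♟ ♟ ♟ ♟ ♟ · ♟ ·│7
6│· · · · · ♟ · ·│6
5│· · · · · · · ♟│5
4│· · ♙ · · · ♙ ·│4
3│· · · · · · · ·│3
2│♙ ♙ · ♙ ♙ ♙ · ♙│2
1│♖ ♘ ♗ ♕ ♔ ♗ ♘ ♖│1
  ─────────────────
  a b c d e f g h


d1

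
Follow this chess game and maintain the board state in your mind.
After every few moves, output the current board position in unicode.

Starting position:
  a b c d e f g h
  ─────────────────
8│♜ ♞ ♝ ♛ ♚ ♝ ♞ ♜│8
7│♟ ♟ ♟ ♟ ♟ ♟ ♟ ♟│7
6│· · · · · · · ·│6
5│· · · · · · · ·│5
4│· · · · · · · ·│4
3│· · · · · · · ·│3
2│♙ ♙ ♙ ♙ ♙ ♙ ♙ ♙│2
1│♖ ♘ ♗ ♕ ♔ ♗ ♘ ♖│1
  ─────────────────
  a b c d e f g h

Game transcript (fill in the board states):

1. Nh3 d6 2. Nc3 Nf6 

  a b c d e f g h
  ─────────────────
8│♜ ♞ ♝ ♛ ♚ ♝ · ♜│8
7│♟ ♟ ♟ · ♟ ♟ ♟ ♟│7
6│· · · ♟ · ♞ · ·│6
5│· · · · · · · ·│5
4│· · · · · · · ·│4
3│· · ♘ · · · · ♘│3
2│♙ ♙ ♙ ♙ ♙ ♙ ♙ ♙│2
1│♖ · ♗ ♕ ♔ ♗ · ♖│1
  ─────────────────
  a b c d e f g h

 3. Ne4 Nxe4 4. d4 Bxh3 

  a b c d e f g h
  ─────────────────
8│♜ ♞ · ♛ ♚ ♝ · ♜│8
7│♟ ♟ ♟ · ♟ ♟ ♟ ♟│7
6│· · · ♟ · · · ·│6
5│· · · · · · · ·│5
4│· · · ♙ ♞ · · ·│4
3│· · · · · · · ♝│3
2│♙ ♙ ♙ · ♙ ♙ ♙ ♙│2
1│♖ · ♗ ♕ ♔ ♗ · ♖│1
  ─────────────────
  a b c d e f g h

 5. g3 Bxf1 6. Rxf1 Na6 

  a b c d e f g h
  ─────────────────
8│♜ · · ♛ ♚ ♝ · ♜│8
7│♟ ♟ ♟ · ♟ ♟ ♟ ♟│7
6│♞ · · ♟ · · · ·│6
5│· · · · · · · ·│5
4│· · · ♙ ♞ · · ·│4
3│· · · · · · ♙ ·│3
2│♙ ♙ ♙ · ♙ ♙ · ♙│2
1│♖ · ♗ ♕ ♔ ♖ · ·│1
  ─────────────────
  a b c d e f g h



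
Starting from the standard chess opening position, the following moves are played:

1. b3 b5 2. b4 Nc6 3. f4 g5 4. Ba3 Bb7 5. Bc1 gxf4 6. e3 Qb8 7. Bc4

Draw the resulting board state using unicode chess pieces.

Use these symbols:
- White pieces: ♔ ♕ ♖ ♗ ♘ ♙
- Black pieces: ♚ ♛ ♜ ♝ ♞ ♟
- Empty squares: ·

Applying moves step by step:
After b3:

♜ ♞ ♝ ♛ ♚ ♝ ♞ ♜
♟ ♟ ♟ ♟ ♟ ♟ ♟ ♟
· · · · · · · ·
· · · · · · · ·
· · · · · · · ·
· ♙ · · · · · ·
♙ · ♙ ♙ ♙ ♙ ♙ ♙
♖ ♘ ♗ ♕ ♔ ♗ ♘ ♖


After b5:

♜ ♞ ♝ ♛ ♚ ♝ ♞ ♜
♟ · ♟ ♟ ♟ ♟ ♟ ♟
· · · · · · · ·
· ♟ · · · · · ·
· · · · · · · ·
· ♙ · · · · · ·
♙ · ♙ ♙ ♙ ♙ ♙ ♙
♖ ♘ ♗ ♕ ♔ ♗ ♘ ♖


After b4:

♜ ♞ ♝ ♛ ♚ ♝ ♞ ♜
♟ · ♟ ♟ ♟ ♟ ♟ ♟
· · · · · · · ·
· ♟ · · · · · ·
· ♙ · · · · · ·
· · · · · · · ·
♙ · ♙ ♙ ♙ ♙ ♙ ♙
♖ ♘ ♗ ♕ ♔ ♗ ♘ ♖


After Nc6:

♜ · ♝ ♛ ♚ ♝ ♞ ♜
♟ · ♟ ♟ ♟ ♟ ♟ ♟
· · ♞ · · · · ·
· ♟ · · · · · ·
· ♙ · · · · · ·
· · · · · · · ·
♙ · ♙ ♙ ♙ ♙ ♙ ♙
♖ ♘ ♗ ♕ ♔ ♗ ♘ ♖


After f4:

♜ · ♝ ♛ ♚ ♝ ♞ ♜
♟ · ♟ ♟ ♟ ♟ ♟ ♟
· · ♞ · · · · ·
· ♟ · · · · · ·
· ♙ · · · ♙ · ·
· · · · · · · ·
♙ · ♙ ♙ ♙ · ♙ ♙
♖ ♘ ♗ ♕ ♔ ♗ ♘ ♖


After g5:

♜ · ♝ ♛ ♚ ♝ ♞ ♜
♟ · ♟ ♟ ♟ ♟ · ♟
· · ♞ · · · · ·
· ♟ · · · · ♟ ·
· ♙ · · · ♙ · ·
· · · · · · · ·
♙ · ♙ ♙ ♙ · ♙ ♙
♖ ♘ ♗ ♕ ♔ ♗ ♘ ♖


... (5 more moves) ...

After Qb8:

♜ ♛ · · ♚ ♝ ♞ ♜
♟ ♝ ♟ ♟ ♟ ♟ · ♟
· · ♞ · · · · ·
· ♟ · · · · · ·
· ♙ · · · ♟ · ·
· · · · ♙ · · ·
♙ · ♙ ♙ · · ♙ ♙
♖ ♘ ♗ ♕ ♔ ♗ ♘ ♖


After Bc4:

♜ ♛ · · ♚ ♝ ♞ ♜
♟ ♝ ♟ ♟ ♟ ♟ · ♟
· · ♞ · · · · ·
· ♟ · · · · · ·
· ♙ ♗ · · ♟ · ·
· · · · ♙ · · ·
♙ · ♙ ♙ · · ♙ ♙
♖ ♘ ♗ ♕ ♔ · ♘ ♖



  a b c d e f g h
  ─────────────────
8│♜ ♛ · · ♚ ♝ ♞ ♜│8
7│♟ ♝ ♟ ♟ ♟ ♟ · ♟│7
6│· · ♞ · · · · ·│6
5│· ♟ · · · · · ·│5
4│· ♙ ♗ · · ♟ · ·│4
3│· · · · ♙ · · ·│3
2│♙ · ♙ ♙ · · ♙ ♙│2
1│♖ ♘ ♗ ♕ ♔ · ♘ ♖│1
  ─────────────────
  a b c d e f g h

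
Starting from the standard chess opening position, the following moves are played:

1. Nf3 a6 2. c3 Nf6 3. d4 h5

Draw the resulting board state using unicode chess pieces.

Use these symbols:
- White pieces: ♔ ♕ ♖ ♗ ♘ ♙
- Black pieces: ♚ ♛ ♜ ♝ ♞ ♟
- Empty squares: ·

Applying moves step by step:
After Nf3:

♜ ♞ ♝ ♛ ♚ ♝ ♞ ♜
♟ ♟ ♟ ♟ ♟ ♟ ♟ ♟
· · · · · · · ·
· · · · · · · ·
· · · · · · · ·
· · · · · ♘ · ·
♙ ♙ ♙ ♙ ♙ ♙ ♙ ♙
♖ ♘ ♗ ♕ ♔ ♗ · ♖


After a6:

♜ ♞ ♝ ♛ ♚ ♝ ♞ ♜
· ♟ ♟ ♟ ♟ ♟ ♟ ♟
♟ · · · · · · ·
· · · · · · · ·
· · · · · · · ·
· · · · · ♘ · ·
♙ ♙ ♙ ♙ ♙ ♙ ♙ ♙
♖ ♘ ♗ ♕ ♔ ♗ · ♖


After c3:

♜ ♞ ♝ ♛ ♚ ♝ ♞ ♜
· ♟ ♟ ♟ ♟ ♟ ♟ ♟
♟ · · · · · · ·
· · · · · · · ·
· · · · · · · ·
· · ♙ · · ♘ · ·
♙ ♙ · ♙ ♙ ♙ ♙ ♙
♖ ♘ ♗ ♕ ♔ ♗ · ♖


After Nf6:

♜ ♞ ♝ ♛ ♚ ♝ · ♜
· ♟ ♟ ♟ ♟ ♟ ♟ ♟
♟ · · · · ♞ · ·
· · · · · · · ·
· · · · · · · ·
· · ♙ · · ♘ · ·
♙ ♙ · ♙ ♙ ♙ ♙ ♙
♖ ♘ ♗ ♕ ♔ ♗ · ♖


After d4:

♜ ♞ ♝ ♛ ♚ ♝ · ♜
· ♟ ♟ ♟ ♟ ♟ ♟ ♟
♟ · · · · ♞ · ·
· · · · · · · ·
· · · ♙ · · · ·
· · ♙ · · ♘ · ·
♙ ♙ · · ♙ ♙ ♙ ♙
♖ ♘ ♗ ♕ ♔ ♗ · ♖


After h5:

♜ ♞ ♝ ♛ ♚ ♝ · ♜
· ♟ ♟ ♟ ♟ ♟ ♟ ·
♟ · · · · ♞ · ·
· · · · · · · ♟
· · · ♙ · · · ·
· · ♙ · · ♘ · ·
♙ ♙ · · ♙ ♙ ♙ ♙
♖ ♘ ♗ ♕ ♔ ♗ · ♖



  a b c d e f g h
  ─────────────────
8│♜ ♞ ♝ ♛ ♚ ♝ · ♜│8
7│· ♟ ♟ ♟ ♟ ♟ ♟ ·│7
6│♟ · · · · ♞ · ·│6
5│· · · · · · · ♟│5
4│· · · ♙ · · · ·│4
3│· · ♙ · · ♘ · ·│3
2│♙ ♙ · · ♙ ♙ ♙ ♙│2
1│♖ ♘ ♗ ♕ ♔ ♗ · ♖│1
  ─────────────────
  a b c d e f g h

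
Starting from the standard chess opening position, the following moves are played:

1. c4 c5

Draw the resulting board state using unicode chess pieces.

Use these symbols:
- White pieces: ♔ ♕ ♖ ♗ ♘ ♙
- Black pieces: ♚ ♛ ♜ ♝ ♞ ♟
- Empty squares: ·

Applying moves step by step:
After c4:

♜ ♞ ♝ ♛ ♚ ♝ ♞ ♜
♟ ♟ ♟ ♟ ♟ ♟ ♟ ♟
· · · · · · · ·
· · · · · · · ·
· · ♙ · · · · ·
· · · · · · · ·
♙ ♙ · ♙ ♙ ♙ ♙ ♙
♖ ♘ ♗ ♕ ♔ ♗ ♘ ♖


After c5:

♜ ♞ ♝ ♛ ♚ ♝ ♞ ♜
♟ ♟ · ♟ ♟ ♟ ♟ ♟
· · · · · · · ·
· · ♟ · · · · ·
· · ♙ · · · · ·
· · · · · · · ·
♙ ♙ · ♙ ♙ ♙ ♙ ♙
♖ ♘ ♗ ♕ ♔ ♗ ♘ ♖



  a b c d e f g h
  ─────────────────
8│♜ ♞ ♝ ♛ ♚ ♝ ♞ ♜│8
7│♟ ♟ · ♟ ♟ ♟ ♟ ♟│7
6│· · · · · · · ·│6
5│· · ♟ · · · · ·│5
4│· · ♙ · · · · ·│4
3│· · · · · · · ·│3
2│♙ ♙ · ♙ ♙ ♙ ♙ ♙│2
1│♖ ♘ ♗ ♕ ♔ ♗ ♘ ♖│1
  ─────────────────
  a b c d e f g h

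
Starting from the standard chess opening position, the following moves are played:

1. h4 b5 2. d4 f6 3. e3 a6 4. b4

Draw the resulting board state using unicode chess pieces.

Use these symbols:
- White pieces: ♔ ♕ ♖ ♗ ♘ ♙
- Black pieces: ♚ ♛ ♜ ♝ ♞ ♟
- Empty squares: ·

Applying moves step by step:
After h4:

♜ ♞ ♝ ♛ ♚ ♝ ♞ ♜
♟ ♟ ♟ ♟ ♟ ♟ ♟ ♟
· · · · · · · ·
· · · · · · · ·
· · · · · · · ♙
· · · · · · · ·
♙ ♙ ♙ ♙ ♙ ♙ ♙ ·
♖ ♘ ♗ ♕ ♔ ♗ ♘ ♖


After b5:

♜ ♞ ♝ ♛ ♚ ♝ ♞ ♜
♟ · ♟ ♟ ♟ ♟ ♟ ♟
· · · · · · · ·
· ♟ · · · · · ·
· · · · · · · ♙
· · · · · · · ·
♙ ♙ ♙ ♙ ♙ ♙ ♙ ·
♖ ♘ ♗ ♕ ♔ ♗ ♘ ♖


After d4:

♜ ♞ ♝ ♛ ♚ ♝ ♞ ♜
♟ · ♟ ♟ ♟ ♟ ♟ ♟
· · · · · · · ·
· ♟ · · · · · ·
· · · ♙ · · · ♙
· · · · · · · ·
♙ ♙ ♙ · ♙ ♙ ♙ ·
♖ ♘ ♗ ♕ ♔ ♗ ♘ ♖


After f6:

♜ ♞ ♝ ♛ ♚ ♝ ♞ ♜
♟ · ♟ ♟ ♟ · ♟ ♟
· · · · · ♟ · ·
· ♟ · · · · · ·
· · · ♙ · · · ♙
· · · · · · · ·
♙ ♙ ♙ · ♙ ♙ ♙ ·
♖ ♘ ♗ ♕ ♔ ♗ ♘ ♖


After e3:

♜ ♞ ♝ ♛ ♚ ♝ ♞ ♜
♟ · ♟ ♟ ♟ · ♟ ♟
· · · · · ♟ · ·
· ♟ · · · · · ·
· · · ♙ · · · ♙
· · · · ♙ · · ·
♙ ♙ ♙ · · ♙ ♙ ·
♖ ♘ ♗ ♕ ♔ ♗ ♘ ♖


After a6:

♜ ♞ ♝ ♛ ♚ ♝ ♞ ♜
· · ♟ ♟ ♟ · ♟ ♟
♟ · · · · ♟ · ·
· ♟ · · · · · ·
· · · ♙ · · · ♙
· · · · ♙ · · ·
♙ ♙ ♙ · · ♙ ♙ ·
♖ ♘ ♗ ♕ ♔ ♗ ♘ ♖


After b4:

♜ ♞ ♝ ♛ ♚ ♝ ♞ ♜
· · ♟ ♟ ♟ · ♟ ♟
♟ · · · · ♟ · ·
· ♟ · · · · · ·
· ♙ · ♙ · · · ♙
· · · · ♙ · · ·
♙ · ♙ · · ♙ ♙ ·
♖ ♘ ♗ ♕ ♔ ♗ ♘ ♖



  a b c d e f g h
  ─────────────────
8│♜ ♞ ♝ ♛ ♚ ♝ ♞ ♜│8
7│· · ♟ ♟ ♟ · ♟ ♟│7
6│♟ · · · · ♟ · ·│6
5│· ♟ · · · · · ·│5
4│· ♙ · ♙ · · · ♙│4
3│· · · · ♙ · · ·│3
2│♙ · ♙ · · ♙ ♙ ·│2
1│♖ ♘ ♗ ♕ ♔ ♗ ♘ ♖│1
  ─────────────────
  a b c d e f g h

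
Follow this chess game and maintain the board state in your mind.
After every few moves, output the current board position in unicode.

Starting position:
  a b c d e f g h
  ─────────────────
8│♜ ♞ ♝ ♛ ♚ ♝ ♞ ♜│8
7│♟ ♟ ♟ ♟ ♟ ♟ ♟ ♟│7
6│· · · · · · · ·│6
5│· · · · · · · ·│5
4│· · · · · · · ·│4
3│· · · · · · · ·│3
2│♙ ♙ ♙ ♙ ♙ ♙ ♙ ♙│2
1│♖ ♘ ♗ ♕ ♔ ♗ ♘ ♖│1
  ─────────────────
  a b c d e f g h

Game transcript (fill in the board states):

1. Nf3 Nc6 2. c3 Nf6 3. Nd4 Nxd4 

  a b c d e f g h
  ─────────────────
8│♜ · ♝ ♛ ♚ ♝ · ♜│8
7│♟ ♟ ♟ ♟ ♟ ♟ ♟ ♟│7
6│· · · · · ♞ · ·│6
5│· · · · · · · ·│5
4│· · · ♞ · · · ·│4
3│· · ♙ · · · · ·│3
2│♙ ♙ · ♙ ♙ ♙ ♙ ♙│2
1│♖ ♘ ♗ ♕ ♔ ♗ · ♖│1
  ─────────────────
  a b c d e f g h

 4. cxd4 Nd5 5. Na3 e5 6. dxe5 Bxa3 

  a b c d e f g h
  ─────────────────
8│♜ · ♝ ♛ ♚ · · ♜│8
7│♟ ♟ ♟ ♟ · ♟ ♟ ♟│7
6│· · · · · · · ·│6
5│· · · ♞ ♙ · · ·│5
4│· · · · · · · ·│4
3│♝ · · · · · · ·│3
2│♙ ♙ · ♙ ♙ ♙ ♙ ♙│2
1│♖ · ♗ ♕ ♔ ♗ · ♖│1
  ─────────────────
  a b c d e f g h

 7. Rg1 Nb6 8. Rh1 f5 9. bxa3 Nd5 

  a b c d e f g h
  ─────────────────
8│♜ · ♝ ♛ ♚ · · ♜│8
7│♟ ♟ ♟ ♟ · · ♟ ♟│7
6│· · · · · · · ·│6
5│· · · ♞ ♙ ♟ · ·│5
4│· · · · · · · ·│4
3│♙ · · · · · · ·│3
2│♙ · · ♙ ♙ ♙ ♙ ♙│2
1│♖ · ♗ ♕ ♔ ♗ · ♖│1
  ─────────────────
  a b c d e f g h

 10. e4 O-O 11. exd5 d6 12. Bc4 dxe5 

  a b c d e f g h
  ─────────────────
8│♜ · ♝ ♛ · ♜ ♚ ·│8
7│♟ ♟ ♟ · · · ♟ ♟│7
6│· · · · · · · ·│6
5│· · · ♙ ♟ ♟ · ·│5
4│· · ♗ · · · · ·│4
3│♙ · · · · · · ·│3
2│♙ · · ♙ · ♙ ♙ ♙│2
1│♖ · ♗ ♕ ♔ · · ♖│1
  ─────────────────
  a b c d e f g h

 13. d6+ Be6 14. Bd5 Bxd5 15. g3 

  a b c d e f g h
  ─────────────────
8│♜ · · ♛ · ♜ ♚ ·│8
7│♟ ♟ ♟ · · · ♟ ♟│7
6│· · · ♙ · · · ·│6
5│· · · ♝ ♟ ♟ · ·│5
4│· · · · · · · ·│4
3│♙ · · · · · ♙ ·│3
2│♙ · · ♙ · ♙ · ♙│2
1│♖ · ♗ ♕ ♔ · · ♖│1
  ─────────────────
  a b c d e f g h


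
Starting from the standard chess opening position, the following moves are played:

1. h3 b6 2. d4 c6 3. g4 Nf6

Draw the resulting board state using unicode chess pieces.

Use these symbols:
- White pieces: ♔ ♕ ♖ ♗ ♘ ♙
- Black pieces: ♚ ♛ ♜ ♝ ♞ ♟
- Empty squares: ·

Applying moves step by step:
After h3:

♜ ♞ ♝ ♛ ♚ ♝ ♞ ♜
♟ ♟ ♟ ♟ ♟ ♟ ♟ ♟
· · · · · · · ·
· · · · · · · ·
· · · · · · · ·
· · · · · · · ♙
♙ ♙ ♙ ♙ ♙ ♙ ♙ ·
♖ ♘ ♗ ♕ ♔ ♗ ♘ ♖


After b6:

♜ ♞ ♝ ♛ ♚ ♝ ♞ ♜
♟ · ♟ ♟ ♟ ♟ ♟ ♟
· ♟ · · · · · ·
· · · · · · · ·
· · · · · · · ·
· · · · · · · ♙
♙ ♙ ♙ ♙ ♙ ♙ ♙ ·
♖ ♘ ♗ ♕ ♔ ♗ ♘ ♖


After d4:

♜ ♞ ♝ ♛ ♚ ♝ ♞ ♜
♟ · ♟ ♟ ♟ ♟ ♟ ♟
· ♟ · · · · · ·
· · · · · · · ·
· · · ♙ · · · ·
· · · · · · · ♙
♙ ♙ ♙ · ♙ ♙ ♙ ·
♖ ♘ ♗ ♕ ♔ ♗ ♘ ♖


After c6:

♜ ♞ ♝ ♛ ♚ ♝ ♞ ♜
♟ · · ♟ ♟ ♟ ♟ ♟
· ♟ ♟ · · · · ·
· · · · · · · ·
· · · ♙ · · · ·
· · · · · · · ♙
♙ ♙ ♙ · ♙ ♙ ♙ ·
♖ ♘ ♗ ♕ ♔ ♗ ♘ ♖


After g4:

♜ ♞ ♝ ♛ ♚ ♝ ♞ ♜
♟ · · ♟ ♟ ♟ ♟ ♟
· ♟ ♟ · · · · ·
· · · · · · · ·
· · · ♙ · · ♙ ·
· · · · · · · ♙
♙ ♙ ♙ · ♙ ♙ · ·
♖ ♘ ♗ ♕ ♔ ♗ ♘ ♖


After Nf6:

♜ ♞ ♝ ♛ ♚ ♝ · ♜
♟ · · ♟ ♟ ♟ ♟ ♟
· ♟ ♟ · · ♞ · ·
· · · · · · · ·
· · · ♙ · · ♙ ·
· · · · · · · ♙
♙ ♙ ♙ · ♙ ♙ · ·
♖ ♘ ♗ ♕ ♔ ♗ ♘ ♖



  a b c d e f g h
  ─────────────────
8│♜ ♞ ♝ ♛ ♚ ♝ · ♜│8
7│♟ · · ♟ ♟ ♟ ♟ ♟│7
6│· ♟ ♟ · · ♞ · ·│6
5│· · · · · · · ·│5
4│· · · ♙ · · ♙ ·│4
3│· · · · · · · ♙│3
2│♙ ♙ ♙ · ♙ ♙ · ·│2
1│♖ ♘ ♗ ♕ ♔ ♗ ♘ ♖│1
  ─────────────────
  a b c d e f g h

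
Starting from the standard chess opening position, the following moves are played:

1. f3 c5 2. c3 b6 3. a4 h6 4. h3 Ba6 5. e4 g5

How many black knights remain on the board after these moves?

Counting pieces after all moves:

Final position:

  a b c d e f g h
  ─────────────────
8│♜ ♞ · ♛ ♚ ♝ ♞ ♜│8
7│♟ · · ♟ ♟ ♟ · ·│7
6│♝ ♟ · · · · · ♟│6
5│· · ♟ · · · ♟ ·│5
4│♙ · · · ♙ · · ·│4
3│· · ♙ · · ♙ · ♙│3
2│· ♙ · ♙ · · ♙ ·│2
1│♖ ♘ ♗ ♕ ♔ ♗ ♘ ♖│1
  ─────────────────
  a b c d e f g h


2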